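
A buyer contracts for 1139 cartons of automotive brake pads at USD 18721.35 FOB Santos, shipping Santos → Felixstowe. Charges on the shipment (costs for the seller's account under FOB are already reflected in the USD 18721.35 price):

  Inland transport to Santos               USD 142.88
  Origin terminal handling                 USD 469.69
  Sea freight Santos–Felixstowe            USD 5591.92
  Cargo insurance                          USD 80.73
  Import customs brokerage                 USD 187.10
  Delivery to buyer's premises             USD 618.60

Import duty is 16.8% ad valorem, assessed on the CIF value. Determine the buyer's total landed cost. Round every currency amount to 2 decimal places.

Total landed cost: USD 29297.89

FOB: the seller bears costs until goods are on board at the origin port; the buyer bears freight, insurance and all costs thereafter.
Already in the invoice (seller's account under FOB): inland to port, origin terminal — exclude.
CIF value = FOB price + freight + insurance = 18721.35 + 5591.92 + 80.73 = 24394.00
Import duty = 24394.00 × 16.8% = 4098.19
Buyer bears: freight 5591.92 + insurance 80.73 + brokerage 187.10 + delivery 618.60 + duty 4098.19 = 10576.54
Landed cost = invoice 18721.35 + 10576.54 = 29297.89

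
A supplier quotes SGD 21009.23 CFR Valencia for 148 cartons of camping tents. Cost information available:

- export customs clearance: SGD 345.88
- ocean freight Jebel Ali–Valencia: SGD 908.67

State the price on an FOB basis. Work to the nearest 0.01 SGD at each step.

Not relevant to the conversion: export clearance — on the seller under both CFR and FOB; already in the CFR price and stays in the FOB price.
From CFR to FOB, the seller no longer bears: freight.
FOB price = 21009.23 − 908.67 = 20100.56

FOB price: SGD 20100.56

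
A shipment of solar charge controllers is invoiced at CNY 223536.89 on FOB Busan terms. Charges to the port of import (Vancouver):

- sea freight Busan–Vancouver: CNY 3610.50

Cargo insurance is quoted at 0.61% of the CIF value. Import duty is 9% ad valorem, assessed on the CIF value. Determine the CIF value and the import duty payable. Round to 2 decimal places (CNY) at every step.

Let C be the CIF value. C = FOB price + freight + 0.61% × C
C − 0.61% × C = 223536.89 + 3610.50
0.9939 × C = 227147.39
C = 227147.39 / 0.9939 = 228541.49
Insurance premium = 0.61% × 228541.49 = 1394.10
Import duty = 228541.49 × 9% = 20568.73

CIF value: CNY 228541.49; import duty: CNY 20568.73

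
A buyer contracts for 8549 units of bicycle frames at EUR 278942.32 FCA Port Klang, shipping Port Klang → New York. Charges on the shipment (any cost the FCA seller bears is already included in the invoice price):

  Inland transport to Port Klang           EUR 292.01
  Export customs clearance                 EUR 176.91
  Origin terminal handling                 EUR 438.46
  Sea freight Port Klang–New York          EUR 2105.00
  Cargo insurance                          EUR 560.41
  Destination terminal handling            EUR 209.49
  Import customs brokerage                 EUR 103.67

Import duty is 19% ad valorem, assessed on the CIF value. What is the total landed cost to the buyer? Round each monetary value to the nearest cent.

FCA: the seller delivers export-cleared goods to the carrier; the buyer bears costs from that point.
Already in the invoice (seller's account under FCA): inland to port, export clearance — exclude.
CIF value = FCA price + origin terminal + freight + insurance = 278942.32 + 438.46 + 2105.00 + 560.41 = 282046.19
Import duty = 282046.19 × 19% = 53588.78
Buyer bears: origin terminal 438.46 + freight 2105.00 + insurance 560.41 + destination terminal 209.49 + brokerage 103.67 + duty 53588.78 = 57005.81
Landed cost = invoice 278942.32 + 57005.81 = 335948.13

Total landed cost: EUR 335948.13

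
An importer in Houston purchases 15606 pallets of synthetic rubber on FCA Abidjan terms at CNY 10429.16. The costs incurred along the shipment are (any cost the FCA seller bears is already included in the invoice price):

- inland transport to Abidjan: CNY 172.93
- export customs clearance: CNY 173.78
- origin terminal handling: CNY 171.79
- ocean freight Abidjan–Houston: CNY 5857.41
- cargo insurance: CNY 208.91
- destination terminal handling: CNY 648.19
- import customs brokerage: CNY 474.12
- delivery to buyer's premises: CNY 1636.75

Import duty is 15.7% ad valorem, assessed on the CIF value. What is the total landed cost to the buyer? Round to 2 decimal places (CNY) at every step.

Total landed cost: CNY 22043.09

FCA: the seller delivers export-cleared goods to the carrier; the buyer bears costs from that point.
Already in the invoice (seller's account under FCA): inland to port, export clearance — exclude.
CIF value = FCA price + origin terminal + freight + insurance = 10429.16 + 171.79 + 5857.41 + 208.91 = 16667.27
Import duty = 16667.27 × 15.7% = 2616.76
Buyer bears: origin terminal 171.79 + freight 5857.41 + insurance 208.91 + destination terminal 648.19 + brokerage 474.12 + delivery 1636.75 + duty 2616.76 = 11613.93
Landed cost = invoice 10429.16 + 11613.93 = 22043.09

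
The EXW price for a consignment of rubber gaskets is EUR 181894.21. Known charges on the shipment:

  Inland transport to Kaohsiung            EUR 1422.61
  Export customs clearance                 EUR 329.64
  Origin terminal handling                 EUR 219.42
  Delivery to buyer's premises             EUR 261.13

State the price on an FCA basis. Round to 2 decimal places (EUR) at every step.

Not relevant to the conversion: origin terminal, delivery — on the buyer under both terms; not part of either seller's price.
From EXW to FCA, the seller additionally bears: inland to port, export clearance.
FCA price = 181894.21 + 1422.61 + 329.64 = 183646.46

FCA price: EUR 183646.46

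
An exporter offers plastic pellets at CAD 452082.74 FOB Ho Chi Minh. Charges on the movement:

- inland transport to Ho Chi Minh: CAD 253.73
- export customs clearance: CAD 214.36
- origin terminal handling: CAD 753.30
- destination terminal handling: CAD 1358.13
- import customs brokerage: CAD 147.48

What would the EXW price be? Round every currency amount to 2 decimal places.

Not relevant to the conversion: brokerage, destination terminal — on the buyer under both terms; not part of either seller's price.
From FOB to EXW, the seller no longer bears: inland to port, export clearance, origin terminal.
EXW price = 452082.74 − 253.73 − 214.36 − 753.30 = 450861.35

EXW price: CAD 450861.35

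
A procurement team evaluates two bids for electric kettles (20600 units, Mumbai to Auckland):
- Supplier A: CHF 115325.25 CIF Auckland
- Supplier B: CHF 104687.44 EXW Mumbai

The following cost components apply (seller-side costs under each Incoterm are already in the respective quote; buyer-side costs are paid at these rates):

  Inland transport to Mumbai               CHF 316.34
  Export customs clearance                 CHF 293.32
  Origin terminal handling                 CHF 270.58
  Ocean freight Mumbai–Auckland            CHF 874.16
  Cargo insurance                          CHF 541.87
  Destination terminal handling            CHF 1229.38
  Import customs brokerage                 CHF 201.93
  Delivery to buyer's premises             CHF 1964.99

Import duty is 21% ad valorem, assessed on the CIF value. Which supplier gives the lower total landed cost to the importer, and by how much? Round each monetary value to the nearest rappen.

Supplier B is cheaper by CHF 10093.26

Supplier A (CIF):
The CIF price already equals the CIF value: 115325.25
Import duty = 115325.25 × 21% = 24218.30
Buyer bears (A): 1229.38 + 201.93 + 1964.99 = 3396.30
Landed cost (A) = invoice 115325.25 + 3396.30 + duty 24218.30 = 142939.85
Supplier B (EXW):
CIF value = EXW price + inland to port + export clearance + origin terminal + freight + insurance = 104687.44 + 316.34 + 293.32 + 270.58 + 874.16 + 541.87 = 106983.71
Import duty = 106983.71 × 21% = 22466.58
Buyer bears (B): 316.34 + 293.32 + 270.58 + 874.16 + 541.87 + 1229.38 + 201.93 + 1964.99 = 5692.57
Landed cost (B) = invoice 104687.44 + 5692.57 + duty 22466.58 = 132846.59
Difference = |142939.85 − 132846.59| = 10093.26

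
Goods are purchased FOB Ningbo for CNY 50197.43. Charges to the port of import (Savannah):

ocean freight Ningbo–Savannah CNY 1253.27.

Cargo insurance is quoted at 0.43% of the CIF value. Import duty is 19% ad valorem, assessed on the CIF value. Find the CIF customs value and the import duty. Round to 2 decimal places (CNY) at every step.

Let C be the CIF value. C = FOB price + freight + 0.43% × C
C − 0.43% × C = 50197.43 + 1253.27
0.9957 × C = 51450.70
C = 51450.70 / 0.9957 = 51672.89
Insurance premium = 0.43% × 51672.89 = 222.19
Import duty = 51672.89 × 19% = 9817.85

CIF value: CNY 51672.89; import duty: CNY 9817.85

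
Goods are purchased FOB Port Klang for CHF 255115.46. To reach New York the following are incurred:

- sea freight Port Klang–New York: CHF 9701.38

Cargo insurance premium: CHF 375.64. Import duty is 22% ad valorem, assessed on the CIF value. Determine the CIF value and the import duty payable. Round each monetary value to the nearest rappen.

CIF value: CHF 265192.48; import duty: CHF 58342.35

CIF = FOB price + freight + insurance
CIF = 255115.46 + 9701.38 + 375.64 = 265192.48
Import duty = 265192.48 × 22% = 58342.35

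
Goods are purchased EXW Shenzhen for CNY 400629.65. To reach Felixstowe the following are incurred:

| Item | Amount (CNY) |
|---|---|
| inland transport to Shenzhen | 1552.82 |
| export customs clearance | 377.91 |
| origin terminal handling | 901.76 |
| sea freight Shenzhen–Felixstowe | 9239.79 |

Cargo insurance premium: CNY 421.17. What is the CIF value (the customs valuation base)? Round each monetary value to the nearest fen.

CIF = EXW price + pre-shipment costs + freight + insurance
CIF = 400629.65 + 1552.82 + 377.91 + 901.76 + 9239.79 + 421.17 = 413123.10

CIF value: CNY 413123.10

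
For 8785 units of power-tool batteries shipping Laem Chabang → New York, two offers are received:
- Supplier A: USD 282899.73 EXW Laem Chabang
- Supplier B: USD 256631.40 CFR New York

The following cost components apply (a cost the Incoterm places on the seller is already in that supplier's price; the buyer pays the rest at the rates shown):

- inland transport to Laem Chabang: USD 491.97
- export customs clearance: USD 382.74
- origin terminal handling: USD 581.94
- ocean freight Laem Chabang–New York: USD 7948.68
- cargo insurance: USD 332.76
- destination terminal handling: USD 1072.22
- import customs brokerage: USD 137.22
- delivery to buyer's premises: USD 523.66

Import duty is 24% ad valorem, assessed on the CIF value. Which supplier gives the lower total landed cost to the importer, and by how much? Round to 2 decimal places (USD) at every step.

Supplier A (EXW):
CIF value = EXW price + inland to port + export clearance + origin terminal + freight + insurance = 282899.73 + 491.97 + 382.74 + 581.94 + 7948.68 + 332.76 = 292637.82
Import duty = 292637.82 × 24% = 70233.08
Buyer bears (A): 491.97 + 382.74 + 581.94 + 7948.68 + 332.76 + 1072.22 + 137.22 + 523.66 = 11471.19
Landed cost (A) = invoice 282899.73 + 11471.19 + duty 70233.08 = 364604.00
Supplier B (CFR):
CIF value = CFR price + insurance = 256631.40 + 332.76 = 256964.16
Import duty = 256964.16 × 24% = 61671.40
Buyer bears (B): 332.76 + 1072.22 + 137.22 + 523.66 = 2065.86
Landed cost (B) = invoice 256631.40 + 2065.86 + duty 61671.40 = 320368.66
Difference = |364604.00 − 320368.66| = 44235.34

Supplier B is cheaper by USD 44235.34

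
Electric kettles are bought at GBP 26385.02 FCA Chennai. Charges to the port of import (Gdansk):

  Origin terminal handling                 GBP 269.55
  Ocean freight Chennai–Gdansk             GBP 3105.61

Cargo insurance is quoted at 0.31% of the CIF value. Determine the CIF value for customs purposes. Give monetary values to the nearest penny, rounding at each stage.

CIF value: GBP 29852.72

Let C be the CIF value. C = FCA price + pre-shipment costs + freight + 0.31% × C
C − 0.31% × C = 26385.02 + 269.55 + 3105.61
0.9969 × C = 29760.18
C = 29760.18 / 0.9969 = 29852.72
Insurance premium = 0.31% × 29852.72 = 92.54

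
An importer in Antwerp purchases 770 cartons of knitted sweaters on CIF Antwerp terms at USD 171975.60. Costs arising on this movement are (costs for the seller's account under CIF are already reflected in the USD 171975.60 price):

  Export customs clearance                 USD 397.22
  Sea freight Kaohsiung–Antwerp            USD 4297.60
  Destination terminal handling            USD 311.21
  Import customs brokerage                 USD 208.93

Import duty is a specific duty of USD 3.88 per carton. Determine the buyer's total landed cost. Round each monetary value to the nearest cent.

Total landed cost: USD 175483.34

CIF: the seller pays costs through ocean freight and marine insurance to the destination port.
Already in the invoice (seller's account under CIF): export clearance, freight — exclude.
The CIF price already equals the CIF value: 171975.60
Import duty = 770 × 3.88 = 2987.60
Buyer bears: destination terminal 311.21 + brokerage 208.93 + duty 2987.60 = 3507.74
Landed cost = invoice 171975.60 + 3507.74 = 175483.34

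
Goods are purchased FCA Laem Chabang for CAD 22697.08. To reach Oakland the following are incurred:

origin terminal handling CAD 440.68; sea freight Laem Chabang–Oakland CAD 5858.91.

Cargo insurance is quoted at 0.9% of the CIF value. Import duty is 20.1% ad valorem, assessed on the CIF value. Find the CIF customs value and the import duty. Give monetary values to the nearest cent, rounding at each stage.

CIF value: CAD 29260.01; import duty: CAD 5881.26

Let C be the CIF value. C = FCA price + pre-shipment costs + freight + 0.9% × C
C − 0.9% × C = 22697.08 + 440.68 + 5858.91
0.991 × C = 28996.67
C = 28996.67 / 0.991 = 29260.01
Insurance premium = 0.9% × 29260.01 = 263.34
Import duty = 29260.01 × 20.1% = 5881.26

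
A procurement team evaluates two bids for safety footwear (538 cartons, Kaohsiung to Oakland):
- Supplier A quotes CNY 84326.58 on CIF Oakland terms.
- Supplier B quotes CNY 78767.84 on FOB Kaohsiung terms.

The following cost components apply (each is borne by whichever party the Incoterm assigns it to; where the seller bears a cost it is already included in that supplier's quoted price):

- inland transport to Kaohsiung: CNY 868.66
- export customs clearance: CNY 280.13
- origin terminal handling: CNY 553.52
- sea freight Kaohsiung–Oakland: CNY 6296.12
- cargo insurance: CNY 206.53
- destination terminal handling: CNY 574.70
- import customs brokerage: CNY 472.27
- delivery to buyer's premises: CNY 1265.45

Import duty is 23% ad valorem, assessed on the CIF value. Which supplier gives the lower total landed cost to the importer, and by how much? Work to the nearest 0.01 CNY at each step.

Supplier A (CIF):
The CIF price already equals the CIF value: 84326.58
Import duty = 84326.58 × 23% = 19395.11
Buyer bears (A): 574.70 + 472.27 + 1265.45 = 2312.42
Landed cost (A) = invoice 84326.58 + 2312.42 + duty 19395.11 = 106034.11
Supplier B (FOB):
CIF value = FOB price + freight + insurance = 78767.84 + 6296.12 + 206.53 = 85270.49
Import duty = 85270.49 × 23% = 19612.21
Buyer bears (B): 6296.12 + 206.53 + 574.70 + 472.27 + 1265.45 = 8815.07
Landed cost (B) = invoice 78767.84 + 8815.07 + duty 19612.21 = 107195.12
Difference = |106034.11 − 107195.12| = 1161.01

Supplier A is cheaper by CNY 1161.01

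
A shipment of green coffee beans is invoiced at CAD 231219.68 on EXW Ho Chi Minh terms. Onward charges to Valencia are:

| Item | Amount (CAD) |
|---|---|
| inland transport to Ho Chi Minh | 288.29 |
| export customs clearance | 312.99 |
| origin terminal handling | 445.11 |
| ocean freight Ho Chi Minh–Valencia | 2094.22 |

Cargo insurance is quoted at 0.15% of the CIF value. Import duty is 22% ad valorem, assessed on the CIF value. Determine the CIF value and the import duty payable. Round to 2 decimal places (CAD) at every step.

Let C be the CIF value. C = EXW price + pre-shipment costs + freight + 0.15% × C
C − 0.15% × C = 231219.68 + 288.29 + 312.99 + 445.11 + 2094.22
0.9985 × C = 234360.29
C = 234360.29 / 0.9985 = 234712.36
Insurance premium = 0.15% × 234712.36 = 352.07
Import duty = 234712.36 × 22% = 51636.72

CIF value: CAD 234712.36; import duty: CAD 51636.72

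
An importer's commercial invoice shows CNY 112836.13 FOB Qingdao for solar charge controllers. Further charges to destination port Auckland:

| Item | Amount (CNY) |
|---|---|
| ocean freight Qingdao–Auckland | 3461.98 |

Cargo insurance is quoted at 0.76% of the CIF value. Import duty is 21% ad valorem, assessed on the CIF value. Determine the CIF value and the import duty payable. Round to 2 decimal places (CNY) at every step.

Let C be the CIF value. C = FOB price + freight + 0.76% × C
C − 0.76% × C = 112836.13 + 3461.98
0.9924 × C = 116298.11
C = 116298.11 / 0.9924 = 117188.74
Insurance premium = 0.76% × 117188.74 = 890.63
Import duty = 117188.74 × 21% = 24609.64

CIF value: CNY 117188.74; import duty: CNY 24609.64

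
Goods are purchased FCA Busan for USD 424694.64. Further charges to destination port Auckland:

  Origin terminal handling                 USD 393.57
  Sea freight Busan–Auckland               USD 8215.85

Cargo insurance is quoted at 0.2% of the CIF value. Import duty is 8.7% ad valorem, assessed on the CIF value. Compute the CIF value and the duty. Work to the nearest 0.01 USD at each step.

CIF value: USD 434172.40; import duty: USD 37773.00

Let C be the CIF value. C = FCA price + pre-shipment costs + freight + 0.2% × C
C − 0.2% × C = 424694.64 + 393.57 + 8215.85
0.998 × C = 433304.06
C = 433304.06 / 0.998 = 434172.40
Insurance premium = 0.2% × 434172.40 = 868.34
Import duty = 434172.40 × 8.7% = 37773.00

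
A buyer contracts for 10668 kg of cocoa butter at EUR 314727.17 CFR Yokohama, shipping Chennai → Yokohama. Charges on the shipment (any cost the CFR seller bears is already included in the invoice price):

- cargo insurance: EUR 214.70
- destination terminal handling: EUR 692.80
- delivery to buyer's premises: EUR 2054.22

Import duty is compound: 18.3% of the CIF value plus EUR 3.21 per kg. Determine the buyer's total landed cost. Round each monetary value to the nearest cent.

Total landed cost: EUR 409567.53

CFR: the seller pays costs through ocean freight to the destination port, but not insurance.
CIF value = CFR price + insurance = 314727.17 + 214.70 = 314941.87
Ad valorem component: 314941.87 × 18.3% = 57634.36
Specific component: 10668 × 3.21 = 34244.28
Import duty = 57634.36 + 34244.28 = 91878.64
Buyer bears: insurance 214.70 + destination terminal 692.80 + delivery 2054.22 + duty 91878.64 = 94840.36
Landed cost = invoice 314727.17 + 94840.36 = 409567.53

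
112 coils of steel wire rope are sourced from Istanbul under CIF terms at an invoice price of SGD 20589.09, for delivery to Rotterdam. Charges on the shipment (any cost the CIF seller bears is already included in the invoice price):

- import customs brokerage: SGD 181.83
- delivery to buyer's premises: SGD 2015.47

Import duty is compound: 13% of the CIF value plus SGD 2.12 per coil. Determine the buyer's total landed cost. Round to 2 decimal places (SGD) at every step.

CIF: the seller pays costs through ocean freight and marine insurance to the destination port.
The CIF price already equals the CIF value: 20589.09
Ad valorem component: 20589.09 × 13% = 2676.58
Specific component: 112 × 2.12 = 237.44
Import duty = 2676.58 + 237.44 = 2914.02
Buyer bears: brokerage 181.83 + delivery 2015.47 + duty 2914.02 = 5111.32
Landed cost = invoice 20589.09 + 5111.32 = 25700.41

Total landed cost: SGD 25700.41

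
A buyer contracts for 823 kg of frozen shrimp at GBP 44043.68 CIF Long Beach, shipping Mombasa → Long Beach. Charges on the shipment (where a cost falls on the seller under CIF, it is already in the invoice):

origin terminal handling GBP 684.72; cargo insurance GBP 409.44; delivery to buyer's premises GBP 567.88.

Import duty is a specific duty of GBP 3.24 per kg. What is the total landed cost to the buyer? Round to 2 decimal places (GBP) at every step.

CIF: the seller pays costs through ocean freight and marine insurance to the destination port.
Already in the invoice (seller's account under CIF): origin terminal, insurance — exclude.
The CIF price already equals the CIF value: 44043.68
Import duty = 823 × 3.24 = 2666.52
Buyer bears: delivery 567.88 + duty 2666.52 = 3234.40
Landed cost = invoice 44043.68 + 3234.40 = 47278.08

Total landed cost: GBP 47278.08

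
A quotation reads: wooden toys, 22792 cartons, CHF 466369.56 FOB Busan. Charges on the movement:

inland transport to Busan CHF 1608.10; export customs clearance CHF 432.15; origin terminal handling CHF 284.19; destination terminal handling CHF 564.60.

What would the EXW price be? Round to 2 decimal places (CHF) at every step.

Not relevant to the conversion: destination terminal — on the buyer under both terms; not part of either seller's price.
From FOB to EXW, the seller no longer bears: inland to port, export clearance, origin terminal.
EXW price = 466369.56 − 1608.10 − 432.15 − 284.19 = 464045.12

EXW price: CHF 464045.12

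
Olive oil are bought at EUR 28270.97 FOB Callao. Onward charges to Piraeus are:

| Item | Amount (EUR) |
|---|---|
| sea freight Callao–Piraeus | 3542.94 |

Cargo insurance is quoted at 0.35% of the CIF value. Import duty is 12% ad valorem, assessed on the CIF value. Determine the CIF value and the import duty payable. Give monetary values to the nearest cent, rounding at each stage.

Let C be the CIF value. C = FOB price + freight + 0.35% × C
C − 0.35% × C = 28270.97 + 3542.94
0.9965 × C = 31813.91
C = 31813.91 / 0.9965 = 31925.65
Insurance premium = 0.35% × 31925.65 = 111.74
Import duty = 31925.65 × 12% = 3831.08

CIF value: EUR 31925.65; import duty: EUR 3831.08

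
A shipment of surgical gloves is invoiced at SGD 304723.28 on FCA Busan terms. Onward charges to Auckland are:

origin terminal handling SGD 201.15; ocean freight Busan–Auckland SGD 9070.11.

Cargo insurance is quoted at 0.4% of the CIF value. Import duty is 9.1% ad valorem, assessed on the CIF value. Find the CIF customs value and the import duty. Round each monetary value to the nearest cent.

CIF value: SGD 315255.56; import duty: SGD 28688.26

Let C be the CIF value. C = FCA price + pre-shipment costs + freight + 0.4% × C
C − 0.4% × C = 304723.28 + 201.15 + 9070.11
0.996 × C = 313994.54
C = 313994.54 / 0.996 = 315255.56
Insurance premium = 0.4% × 315255.56 = 1261.02
Import duty = 315255.56 × 9.1% = 28688.26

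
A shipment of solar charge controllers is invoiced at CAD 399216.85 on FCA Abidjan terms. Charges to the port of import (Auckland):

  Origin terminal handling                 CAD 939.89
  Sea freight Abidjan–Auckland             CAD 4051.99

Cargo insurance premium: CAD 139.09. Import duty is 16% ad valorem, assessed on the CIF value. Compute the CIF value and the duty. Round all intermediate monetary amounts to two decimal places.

CIF = FCA price + pre-shipment costs + freight + insurance
CIF = 399216.85 + 939.89 + 4051.99 + 139.09 = 404347.82
Import duty = 404347.82 × 16% = 64695.65

CIF value: CAD 404347.82; import duty: CAD 64695.65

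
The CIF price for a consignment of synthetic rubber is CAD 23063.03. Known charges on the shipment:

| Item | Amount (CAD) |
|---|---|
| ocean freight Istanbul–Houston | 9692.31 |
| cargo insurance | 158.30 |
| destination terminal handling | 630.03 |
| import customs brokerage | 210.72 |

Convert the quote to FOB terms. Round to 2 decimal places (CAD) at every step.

Not relevant to the conversion: destination terminal, brokerage — on the buyer under both terms; not part of either seller's price.
From CIF to FOB, the seller no longer bears: freight, insurance.
FOB price = 23063.03 − 9692.31 − 158.30 = 13212.42

FOB price: CAD 13212.42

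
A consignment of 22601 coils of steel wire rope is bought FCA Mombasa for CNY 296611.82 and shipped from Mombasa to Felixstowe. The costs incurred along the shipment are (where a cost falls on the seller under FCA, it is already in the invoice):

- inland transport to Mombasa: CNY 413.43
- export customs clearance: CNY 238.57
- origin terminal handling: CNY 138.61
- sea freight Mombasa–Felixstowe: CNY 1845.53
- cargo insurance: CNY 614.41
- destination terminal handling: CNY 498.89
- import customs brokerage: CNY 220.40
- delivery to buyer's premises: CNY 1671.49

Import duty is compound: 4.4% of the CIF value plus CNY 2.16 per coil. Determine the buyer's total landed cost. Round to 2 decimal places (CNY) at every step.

Total landed cost: CNY 363584.57

FCA: the seller delivers export-cleared goods to the carrier; the buyer bears costs from that point.
Already in the invoice (seller's account under FCA): inland to port, export clearance — exclude.
CIF value = FCA price + origin terminal + freight + insurance = 296611.82 + 138.61 + 1845.53 + 614.41 = 299210.37
Ad valorem component: 299210.37 × 4.4% = 13165.26
Specific component: 22601 × 2.16 = 48818.16
Import duty = 13165.26 + 48818.16 = 61983.42
Buyer bears: origin terminal 138.61 + freight 1845.53 + insurance 614.41 + destination terminal 498.89 + brokerage 220.40 + delivery 1671.49 + duty 61983.42 = 66972.75
Landed cost = invoice 296611.82 + 66972.75 = 363584.57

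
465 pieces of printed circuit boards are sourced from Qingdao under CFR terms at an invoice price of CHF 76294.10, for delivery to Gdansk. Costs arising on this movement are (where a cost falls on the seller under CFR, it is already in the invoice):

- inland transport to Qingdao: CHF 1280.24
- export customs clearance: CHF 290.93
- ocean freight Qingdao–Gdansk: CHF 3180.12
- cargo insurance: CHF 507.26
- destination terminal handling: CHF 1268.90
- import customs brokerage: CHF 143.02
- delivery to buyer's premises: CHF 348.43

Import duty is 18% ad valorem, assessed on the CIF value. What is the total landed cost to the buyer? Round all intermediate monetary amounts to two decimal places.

CFR: the seller pays costs through ocean freight to the destination port, but not insurance.
Already in the invoice (seller's account under CFR): inland to port, export clearance, freight — exclude.
CIF value = CFR price + insurance = 76294.10 + 507.26 = 76801.36
Import duty = 76801.36 × 18% = 13824.24
Buyer bears: insurance 507.26 + destination terminal 1268.90 + brokerage 143.02 + delivery 348.43 + duty 13824.24 = 16091.85
Landed cost = invoice 76294.10 + 16091.85 = 92385.95

Total landed cost: CHF 92385.95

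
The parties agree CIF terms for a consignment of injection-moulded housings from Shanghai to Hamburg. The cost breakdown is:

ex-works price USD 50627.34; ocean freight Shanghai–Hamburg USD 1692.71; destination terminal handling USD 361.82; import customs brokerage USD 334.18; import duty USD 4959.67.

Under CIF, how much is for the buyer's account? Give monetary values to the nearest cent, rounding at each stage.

CIF: the seller pays costs through ocean freight and marine insurance to the destination port.
Seller's account: goods 50627.34 + freight 1692.71 = 52320.05
Buyer's account: destination terminal 361.82 + brokerage 334.18 + duty 4959.67 = 5655.67

Buyer's account: USD 5655.67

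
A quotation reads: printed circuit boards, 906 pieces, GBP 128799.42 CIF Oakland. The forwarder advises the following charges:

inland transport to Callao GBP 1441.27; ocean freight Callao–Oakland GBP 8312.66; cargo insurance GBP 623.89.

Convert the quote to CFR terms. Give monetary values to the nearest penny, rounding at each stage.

CFR price: GBP 128175.53

Not relevant to the conversion: inland to port, freight — on the seller under both CIF and CFR; already in the CIF price and stays in the CFR price.
From CIF to CFR, the seller no longer bears: insurance.
CFR price = 128799.42 − 623.89 = 128175.53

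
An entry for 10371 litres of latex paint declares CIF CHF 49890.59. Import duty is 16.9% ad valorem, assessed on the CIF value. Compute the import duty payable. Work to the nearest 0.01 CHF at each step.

Import duty = 49890.59 × 16.9% = 8431.51

Import duty: CHF 8431.51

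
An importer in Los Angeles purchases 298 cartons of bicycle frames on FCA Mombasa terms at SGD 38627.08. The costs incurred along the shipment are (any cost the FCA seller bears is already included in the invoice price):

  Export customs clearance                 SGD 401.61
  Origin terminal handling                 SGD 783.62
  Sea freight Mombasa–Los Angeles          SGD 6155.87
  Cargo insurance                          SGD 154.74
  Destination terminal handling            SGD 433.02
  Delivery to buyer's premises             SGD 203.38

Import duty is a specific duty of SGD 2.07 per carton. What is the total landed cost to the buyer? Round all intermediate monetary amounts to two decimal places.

Total landed cost: SGD 46974.57

FCA: the seller delivers export-cleared goods to the carrier; the buyer bears costs from that point.
Already in the invoice (seller's account under FCA): export clearance — exclude.
CIF value = FCA price + origin terminal + freight + insurance = 38627.08 + 783.62 + 6155.87 + 154.74 = 45721.31
Import duty = 298 × 2.07 = 616.86
Buyer bears: origin terminal 783.62 + freight 6155.87 + insurance 154.74 + destination terminal 433.02 + delivery 203.38 + duty 616.86 = 8347.49
Landed cost = invoice 38627.08 + 8347.49 = 46974.57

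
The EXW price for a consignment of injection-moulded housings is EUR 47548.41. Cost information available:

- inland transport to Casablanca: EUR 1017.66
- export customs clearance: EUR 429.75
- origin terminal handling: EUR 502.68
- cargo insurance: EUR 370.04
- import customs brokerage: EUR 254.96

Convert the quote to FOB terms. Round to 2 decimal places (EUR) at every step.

FOB price: EUR 49498.50

Not relevant to the conversion: brokerage, insurance — on the buyer under both terms; not part of either seller's price.
From EXW to FOB, the seller additionally bears: inland to port, export clearance, origin terminal.
FOB price = 47548.41 + 1017.66 + 429.75 + 502.68 = 49498.50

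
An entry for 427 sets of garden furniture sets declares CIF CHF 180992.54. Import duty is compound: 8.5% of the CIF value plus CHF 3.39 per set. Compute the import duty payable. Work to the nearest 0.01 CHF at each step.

Import duty: CHF 16831.90

Ad valorem component: 180992.54 × 8.5% = 15384.37
Specific component: 427 × 3.39 = 1447.53
Import duty = 15384.37 + 1447.53 = 16831.90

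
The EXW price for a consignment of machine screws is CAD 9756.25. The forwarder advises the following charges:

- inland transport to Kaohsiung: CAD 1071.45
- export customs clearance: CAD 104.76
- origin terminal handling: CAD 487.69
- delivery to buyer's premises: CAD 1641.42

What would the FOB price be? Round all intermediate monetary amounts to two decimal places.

Not relevant to the conversion: delivery — on the buyer under both terms; not part of either seller's price.
From EXW to FOB, the seller additionally bears: inland to port, export clearance, origin terminal.
FOB price = 9756.25 + 1071.45 + 104.76 + 487.69 = 11420.15

FOB price: CAD 11420.15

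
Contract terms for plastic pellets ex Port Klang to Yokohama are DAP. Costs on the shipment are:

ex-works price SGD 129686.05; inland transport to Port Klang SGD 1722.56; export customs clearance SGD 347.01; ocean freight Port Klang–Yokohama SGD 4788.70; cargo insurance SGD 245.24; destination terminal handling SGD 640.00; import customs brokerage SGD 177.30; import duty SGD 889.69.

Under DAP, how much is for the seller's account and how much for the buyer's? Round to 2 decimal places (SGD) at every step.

Seller: SGD 137429.56; buyer: SGD 1066.99

DAP: the seller bears all costs to the named destination except import duty and clearance.
Seller's account: goods 129686.05 + inland to port 1722.56 + export clearance 347.01 + freight 4788.70 + insurance 245.24 + destination terminal 640.00 = 137429.56
Buyer's account: brokerage 177.30 + duty 889.69 = 1066.99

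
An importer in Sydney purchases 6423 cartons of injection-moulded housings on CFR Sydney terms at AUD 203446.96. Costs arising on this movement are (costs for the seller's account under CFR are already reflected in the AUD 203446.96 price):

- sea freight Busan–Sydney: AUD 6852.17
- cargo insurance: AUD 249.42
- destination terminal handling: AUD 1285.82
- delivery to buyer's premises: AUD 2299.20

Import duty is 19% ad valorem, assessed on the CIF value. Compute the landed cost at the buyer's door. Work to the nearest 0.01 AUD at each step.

CFR: the seller pays costs through ocean freight to the destination port, but not insurance.
Already in the invoice (seller's account under CFR): freight — exclude.
CIF value = CFR price + insurance = 203446.96 + 249.42 = 203696.38
Import duty = 203696.38 × 19% = 38702.31
Buyer bears: insurance 249.42 + destination terminal 1285.82 + delivery 2299.20 + duty 38702.31 = 42536.75
Landed cost = invoice 203446.96 + 42536.75 = 245983.71

Total landed cost: AUD 245983.71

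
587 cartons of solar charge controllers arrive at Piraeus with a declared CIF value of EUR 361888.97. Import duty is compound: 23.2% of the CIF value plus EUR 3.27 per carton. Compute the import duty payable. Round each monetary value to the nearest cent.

Import duty: EUR 85877.73

Ad valorem component: 361888.97 × 23.2% = 83958.24
Specific component: 587 × 3.27 = 1919.49
Import duty = 83958.24 + 1919.49 = 85877.73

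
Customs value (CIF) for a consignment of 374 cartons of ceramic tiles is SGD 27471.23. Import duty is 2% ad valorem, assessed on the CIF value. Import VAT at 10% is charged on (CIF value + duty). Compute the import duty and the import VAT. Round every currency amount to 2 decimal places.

Import duty: SGD 549.42; import VAT: SGD 2802.07

Import duty = 27471.23 × 2% = 549.42
VAT base = CIF + duty = 27471.23 + 549.42 = 28020.65
Import VAT = 28020.65 × 10% = 2802.07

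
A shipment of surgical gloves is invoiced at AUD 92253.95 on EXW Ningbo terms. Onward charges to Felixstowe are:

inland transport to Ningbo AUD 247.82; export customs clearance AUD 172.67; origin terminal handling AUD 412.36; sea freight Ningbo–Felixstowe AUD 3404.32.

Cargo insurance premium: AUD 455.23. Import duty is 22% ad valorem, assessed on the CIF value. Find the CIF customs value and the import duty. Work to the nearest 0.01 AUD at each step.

CIF = EXW price + pre-shipment costs + freight + insurance
CIF = 92253.95 + 247.82 + 172.67 + 412.36 + 3404.32 + 455.23 = 96946.35
Import duty = 96946.35 × 22% = 21328.20

CIF value: AUD 96946.35; import duty: AUD 21328.20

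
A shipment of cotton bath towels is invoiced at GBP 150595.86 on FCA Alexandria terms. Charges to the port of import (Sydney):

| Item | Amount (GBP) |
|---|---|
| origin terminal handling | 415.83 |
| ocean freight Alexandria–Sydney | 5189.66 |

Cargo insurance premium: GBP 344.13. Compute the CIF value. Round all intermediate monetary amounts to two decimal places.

CIF = FCA price + pre-shipment costs + freight + insurance
CIF = 150595.86 + 415.83 + 5189.66 + 344.13 = 156545.48

CIF value: GBP 156545.48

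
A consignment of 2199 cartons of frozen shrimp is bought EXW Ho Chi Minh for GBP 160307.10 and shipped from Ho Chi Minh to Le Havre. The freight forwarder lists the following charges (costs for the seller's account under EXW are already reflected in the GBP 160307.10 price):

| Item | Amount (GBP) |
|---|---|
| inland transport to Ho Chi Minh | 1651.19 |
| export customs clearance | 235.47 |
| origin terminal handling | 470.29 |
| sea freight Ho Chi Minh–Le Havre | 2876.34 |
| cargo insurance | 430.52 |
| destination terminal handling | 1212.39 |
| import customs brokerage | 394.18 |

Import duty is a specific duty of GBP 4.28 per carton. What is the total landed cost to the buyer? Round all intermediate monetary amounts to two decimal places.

EXW: the seller makes goods available at their premises; the buyer bears all onward costs.
CIF value = EXW price + inland to port + export clearance + origin terminal + freight + insurance = 160307.10 + 1651.19 + 235.47 + 470.29 + 2876.34 + 430.52 = 165970.91
Import duty = 2199 × 4.28 = 9411.72
Buyer bears: inland to port 1651.19 + export clearance 235.47 + origin terminal 470.29 + freight 2876.34 + insurance 430.52 + destination terminal 1212.39 + brokerage 394.18 + duty 9411.72 = 16682.10
Landed cost = invoice 160307.10 + 16682.10 = 176989.20

Total landed cost: GBP 176989.20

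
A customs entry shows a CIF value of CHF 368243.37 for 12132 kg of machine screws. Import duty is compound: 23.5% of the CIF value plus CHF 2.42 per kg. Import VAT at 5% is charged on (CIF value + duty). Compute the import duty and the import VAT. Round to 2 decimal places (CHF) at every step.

Ad valorem component: 368243.37 × 23.5% = 86537.19
Specific component: 12132 × 2.42 = 29359.44
Import duty = 86537.19 + 29359.44 = 115896.63
VAT base = CIF + duty = 368243.37 + 115896.63 = 484140.00
Import VAT = 484140.00 × 5% = 24207.00

Import duty: CHF 115896.63; import VAT: CHF 24207.00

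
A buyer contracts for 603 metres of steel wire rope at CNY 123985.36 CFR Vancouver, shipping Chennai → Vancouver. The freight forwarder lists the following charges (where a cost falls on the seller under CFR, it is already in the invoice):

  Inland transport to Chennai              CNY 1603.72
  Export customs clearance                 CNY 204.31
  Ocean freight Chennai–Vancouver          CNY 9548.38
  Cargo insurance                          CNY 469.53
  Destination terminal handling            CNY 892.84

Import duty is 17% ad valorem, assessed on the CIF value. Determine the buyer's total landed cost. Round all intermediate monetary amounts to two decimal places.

CFR: the seller pays costs through ocean freight to the destination port, but not insurance.
Already in the invoice (seller's account under CFR): inland to port, export clearance, freight — exclude.
CIF value = CFR price + insurance = 123985.36 + 469.53 = 124454.89
Import duty = 124454.89 × 17% = 21157.33
Buyer bears: insurance 469.53 + destination terminal 892.84 + duty 21157.33 = 22519.70
Landed cost = invoice 123985.36 + 22519.70 = 146505.06

Total landed cost: CNY 146505.06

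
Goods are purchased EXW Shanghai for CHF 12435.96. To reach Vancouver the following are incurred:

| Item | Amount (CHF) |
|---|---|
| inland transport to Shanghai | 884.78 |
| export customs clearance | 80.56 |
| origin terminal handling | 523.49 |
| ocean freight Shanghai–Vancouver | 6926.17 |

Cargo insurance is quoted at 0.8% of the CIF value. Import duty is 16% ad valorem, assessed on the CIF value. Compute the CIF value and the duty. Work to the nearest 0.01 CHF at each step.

Let C be the CIF value. C = EXW price + pre-shipment costs + freight + 0.8% × C
C − 0.8% × C = 12435.96 + 884.78 + 80.56 + 523.49 + 6926.17
0.992 × C = 20850.96
C = 20850.96 / 0.992 = 21019.11
Insurance premium = 0.8% × 21019.11 = 168.15
Import duty = 21019.11 × 16% = 3363.06

CIF value: CHF 21019.11; import duty: CHF 3363.06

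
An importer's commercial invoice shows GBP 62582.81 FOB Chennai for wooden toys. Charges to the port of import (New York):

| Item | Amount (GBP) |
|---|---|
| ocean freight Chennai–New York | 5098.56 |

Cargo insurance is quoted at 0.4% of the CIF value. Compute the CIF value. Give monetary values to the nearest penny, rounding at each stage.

CIF value: GBP 67953.18

Let C be the CIF value. C = FOB price + freight + 0.4% × C
C − 0.4% × C = 62582.81 + 5098.56
0.996 × C = 67681.37
C = 67681.37 / 0.996 = 67953.18
Insurance premium = 0.4% × 67953.18 = 271.81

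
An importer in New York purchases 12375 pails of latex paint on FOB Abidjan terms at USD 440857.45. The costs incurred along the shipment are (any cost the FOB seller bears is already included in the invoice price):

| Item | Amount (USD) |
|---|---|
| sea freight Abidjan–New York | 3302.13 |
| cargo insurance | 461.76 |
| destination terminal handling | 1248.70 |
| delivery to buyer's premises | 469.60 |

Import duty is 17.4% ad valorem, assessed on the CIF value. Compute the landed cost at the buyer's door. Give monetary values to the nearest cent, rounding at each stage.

FOB: the seller bears costs until goods are on board at the origin port; the buyer bears freight, insurance and all costs thereafter.
CIF value = FOB price + freight + insurance = 440857.45 + 3302.13 + 461.76 = 444621.34
Import duty = 444621.34 × 17.4% = 77364.11
Buyer bears: freight 3302.13 + insurance 461.76 + destination terminal 1248.70 + delivery 469.60 + duty 77364.11 = 82846.30
Landed cost = invoice 440857.45 + 82846.30 = 523703.75

Total landed cost: USD 523703.75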